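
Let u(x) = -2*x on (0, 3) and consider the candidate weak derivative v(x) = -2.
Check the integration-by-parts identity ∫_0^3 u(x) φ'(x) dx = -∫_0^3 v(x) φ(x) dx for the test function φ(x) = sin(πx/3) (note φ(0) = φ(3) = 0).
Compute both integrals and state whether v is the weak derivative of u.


LHS = 12/π, RHS = 12/π. Yes, v = u' weakly.

u(x) = -2*x, classical derivative u'(x) = -2.
φ(x) = sin(πx/3), so φ'(x) = π*cos(π*x/3)/3.
Note φ(0) = φ(3) = 0, so the boundary term u·φ vanishes.
LHS = ∫_0^3 u(x) φ'(x) dx = ∫_0^3 (-2*π*x*cos(π*x/3)/3) dx. Term by term:
  ∫_0^3 -2*π*x*cos(π*x/3)/3 dx = 12/π.
So LHS = 12/π.
∫_0^3 v(x) φ(x) dx = ∫_0^3 (-2*sin(π*x/3)) dx. Term by term:
  ∫_0^3 -2*sin(π*x/3) dx = -12/π.
So RHS = -∫_0^3 v(x) φ(x) dx = 12/π.
LHS = RHS, so the identity holds for this test φ.
Moreover u is smooth here and v(x) = u'(x) = -2 pointwise, so the identity holds for every test function. Hence v is the weak derivative of u.


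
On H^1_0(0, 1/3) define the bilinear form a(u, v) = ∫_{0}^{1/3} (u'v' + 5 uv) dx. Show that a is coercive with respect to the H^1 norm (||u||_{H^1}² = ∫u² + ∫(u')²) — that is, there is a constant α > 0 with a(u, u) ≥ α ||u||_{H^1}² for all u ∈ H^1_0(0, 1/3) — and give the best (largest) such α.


α = 1

Coercivity of a(·,·) on H^1_0(0, 1/3) means a(u, u) ≥ α ||u||_{H^1}² for every u ∈ H^1_0.
The interval has length L = 1/3, and Poincaré/coercivity depend only on L. Here a(u, u) = ∫(u')² + (5)·∫u².
Here c = 5 ≥ 1, so a(u,u) = ∫(u')² + c∫u² ≥ ∫(u')² + ∫u² = ||u||_{H^1}², i.e. α = 1 works. No larger α is possible: a(u,u) ≥ α||u||_{H^1}² means (1−α)∫(u')² ≥ (α−c)∫u², and for the modes u_n = sin(nπ(x−x₀)/L) (x₀ the left endpoint) one has ∫u_n²/∫(u_n')² = (L/(nπ))² → 0, so a(u_n,u_n)/||u_n||_{H^1}² → 1. Hence the optimal constant is α = 1.
Therefore α = 1.


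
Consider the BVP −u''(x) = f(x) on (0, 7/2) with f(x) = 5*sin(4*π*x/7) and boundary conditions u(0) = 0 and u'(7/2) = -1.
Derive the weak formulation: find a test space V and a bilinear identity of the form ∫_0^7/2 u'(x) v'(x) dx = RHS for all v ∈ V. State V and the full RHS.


V = {v ∈ H^1(0, 7/2) : v(0) = 0} (test functions vanish at x = 0 where u is specified); weak form: ∫_0^7/2 u'v' dx = ∫_0^7/2 (5*sin(4*π*x/7)) v dx − v(7/2) for all v ∈ V.

Multiply both sides by a test function v and integrate from 0 to 7/2:
  ∫_0^7/2 −u''(x) v(x) dx = ∫_0^7/2 f(x) v(x) dx.
Integrate the LHS by parts once:
  ∫_0^7/2 −u'' v dx = −[u'(x) v(x)]_0^7/2 + ∫_0^7/2 u'(x) v'(x) dx.
Thus ∫_0^7/2 u'(x) v'(x) dx = ∫_0^7/2 f(x) v(x) dx + [u'(x) v(x)]_0^7/2.
Choose V so that boundary terms are either known or forced to vanish.
Mixed BC: u(0) = 0 (Dirichlet) and u'(7/2) = -1 (Neumann). Define V = {v ∈ H^1(0, 7/2) : v(0) = 0}. Then [u' v]_0^7/2 = u'(7/2)·v(7/2) − u'(0)·0 = − v(7/2).
Weak formulation: find u (satisfying any essential BC) such that ∫_0^7/2 u'(x) v'(x) dx = ∫_0^7/2 f v dx − v(7/2) for all v ∈ V (Dirichlet at 0 absorbed into V; Neumann datum at x = 7/2 contributes the boundary term).
Substituting f(x) = 5*sin(4*π*x/7), the right-hand side is ∫_0^7/2 (5*sin(4*π*x/7)) v dx − v(7/2).


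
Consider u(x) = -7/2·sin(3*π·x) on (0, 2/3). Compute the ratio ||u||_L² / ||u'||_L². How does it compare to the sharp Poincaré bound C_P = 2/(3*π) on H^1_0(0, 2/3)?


||u||_L² / ||u'||_L² = 1/(3*π) < C_P = 2/(3*π).

u(x) = -7/2·sin(3*π·x), so u'(x) = -21*π*cos(3*π*x)/2.
Writing u(x) = A·sin(kπx/L) with A = -7/2 and k = 2, use ∫_0^L sin²(kπx/L) dx = L/2 and ∫_0^L cos²(kπx/L) dx = L/2.
u² = 49/4·sin²(3*π·x) and (u')² = 441*π^2/4·cos²(3*π·x), and each of sin², cos² integrates to L/2 = 1/3 over (0, 2/3).
∫_0^2/3 u² dx = 49/12, so ||u||_L² = 7*sqrt(3)/6.
∫_0^2/3 (u')² dx = 147*π^2/4, so ||u'||_L² = 7*sqrt(3)*π/2.
Ratio ||u||_L² / ||u'||_L² = 1/(3*π).
Sharp Poincaré constant on H^1_0(0, 2/3) is C_P = L/π = 2/(3*π), achieved by sin(3*π/2·x).
This is the k = 2 harmonic; the ratio L/(kπ) is strictly less than C_P = L/π, consistent with the sharp inequality ||u||_L² ≤ C_P ||u'||_L².


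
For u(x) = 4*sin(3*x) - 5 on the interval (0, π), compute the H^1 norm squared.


||u||_{H^1(0,π)}^2 = -80/3 + 105*π

u'(x) = 12*cos(3*x).
Expand u² and (u')² and integrate term by term on (0, π), using: for integers n ≥ 1, ∫_0^π sin²(nx) dx = ∫_0^π cos²(nx) dx = π/2; for n ≠ n', ∫_0^π sin(nx)sin(n'x) dx = ∫_0^π cos(nx)cos(n'x) dx = 0; and by product-to-sum, ∫_0^π sin(nx)cos(n'x) dx = ½∫_0^π [sin((n+n')x) + sin((n−n')x)] dx, which is 0 when n+n' is even and 2n/(n²−n'²) when n+n' is odd (it need not vanish on (0, π)). For the constant mode: ∫_0^π 1 dx = π, ∫_0^π cos(nx) dx = 0, ∫_0^π sin(nx) dx = (1−(−1)^n)/n.
  u² squared terms: (-5)²·∫1 dx = 25·π = 25*π;  (4)²·∫sin(3x)² dx = 16·π/2 = 8*π.
  u² cross terms: 2·(-5)·(4)·∫1·sin(3x) dx = -40·(2/3) = -80/3.
  So ∫_0^π u² dx = 25*π + 8*π − 80/3 = -80/3 + 33*π.
  (u')² squared terms: (12)²·∫cos(3x)² dx = 144·π/2 = 72*π.
  So ∫_0^π (u')² dx = 72*π.
||u||_{H^1}^2 = (-80/3 + 33*π) + (72*π) = -80/3 + 105*π.


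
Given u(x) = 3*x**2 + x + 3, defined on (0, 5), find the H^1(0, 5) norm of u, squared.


||u||_{H^1}^2 = 54775/6

The H^1 norm (squared) on an interval (0, L) is
  ||u||_{H^1}^2 = ∫_0^L u(x)^2 dx + ∫_0^L u'(x)^2 dx.
Compute u'(x) = 6*x + 1.
Then u(x)^2 = 9*x**4 + 6*x**3 + 19*x**2 + 6*x + 9 and u'(x)^2 = 36*x**2 + 12*x + 1.
Integrate each monomial from 0 to 5 using ∫_0^5 c·x^n dx = c·5^(n+1)/(n+1):
  ∫_0^5 u(x)^2 dx = ∫_0^5 (9*x^4 + 6*x^3 + 19*x^2 + 6*x + 9) dx. Term by term:
    ∫_0^5 9*x^4 dx = 5625;  ∫_0^5 6*x^3 dx = 1875/2;  ∫_0^5 19*x^2 dx = 2375/3;
    ∫_0^5 6*x dx = 75;  ∫_0^5 9 dx = 45.
  Sum: 5625 + 1875/2 + 2375/3 + 75 + 45 = 44845/6.
  ∫_0^5 u'(x)^2 dx = ∫_0^5 (36*x^2 + 12*x + 1) dx. Term by term:
    ∫_0^5 36*x^2 dx = 1500;  ∫_0^5 12*x dx = 150;  ∫_0^5 1 dx = 5.
  Sum: 1500 + 150 + 5 = 1655.
Adding: ||u||_{H^1}^2 = 44845/6 + 1655 = 54775/6.


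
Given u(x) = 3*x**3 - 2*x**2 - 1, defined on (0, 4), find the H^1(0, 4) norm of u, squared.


||u||_{H^1}^2 = 540116/21

The H^1 norm (squared) on an interval (0, L) is
  ||u||_{H^1}^2 = ∫_0^L u(x)^2 dx + ∫_0^L u'(x)^2 dx.
Compute u'(x) = 9*x**2 - 4*x.
Then u(x)^2 = 9*x**6 - 12*x**5 + 4*x**4 - 6*x**3 + 4*x**2 + 1 and u'(x)^2 = 81*x**4 - 72*x**3 + 16*x**2.
Integrate each monomial from 0 to 4 using ∫_0^4 c·x^n dx = c·4^(n+1)/(n+1):
  ∫_0^4 u(x)^2 dx = ∫_0^4 (9*x^6 - 12*x^5 + 4*x^4 - 6*x^3 + 4*x^2 + 1) dx. Term by term:
    ∫_0^4 9*x^6 dx = 147456/7;  ∫_0^4 -12*x^5 dx = -8192;  ∫_0^4 4*x^4 dx = 4096/5;
    ∫_0^4 -6*x^3 dx = -384;  ∫_0^4 4*x^2 dx = 256/3;  ∫_0^4 1 dx = 4.
  Sum: 147456/7 − 8192 + 4096/5 − 384 + 256/3 + 4 = 1406756/105.
  ∫_0^4 u'(x)^2 dx = ∫_0^4 (81*x^4 - 72*x^3 + 16*x^2) dx. Term by term:
    ∫_0^4 81*x^4 dx = 82944/5;  ∫_0^4 -72*x^3 dx = -4608;  ∫_0^4 16*x^2 dx = 1024/3.
  Sum: 82944/5 − 4608 + 1024/3 = 184832/15.
Adding: ||u||_{H^1}^2 = 1406756/105 + 184832/15 = 540116/21.


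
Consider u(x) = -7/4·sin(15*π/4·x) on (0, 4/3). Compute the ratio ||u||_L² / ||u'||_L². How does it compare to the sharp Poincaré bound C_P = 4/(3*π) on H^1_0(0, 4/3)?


||u||_L² / ||u'||_L² = 4/(15*π) < C_P = 4/(3*π).

u(x) = -7/4·sin(15*π/4·x), so u'(x) = -105*π*cos(15*π*x/4)/16.
Writing u(x) = A·sin(kπx/L) with A = -7/4 and k = 5, use ∫_0^L sin²(kπx/L) dx = L/2 and ∫_0^L cos²(kπx/L) dx = L/2.
u² = 49/16·sin²(15*π/4·x) and (u')² = 11025*π^2/256·cos²(15*π/4·x), and each of sin², cos² integrates to L/2 = 2/3 over (0, 4/3).
∫_0^4/3 u² dx = 49/24, so ||u||_L² = 7*sqrt(6)/12.
∫_0^4/3 (u')² dx = 3675*π^2/128, so ||u'||_L² = 35*sqrt(6)*π/16.
Ratio ||u||_L² / ||u'||_L² = 4/(15*π).
Sharp Poincaré constant on H^1_0(0, 4/3) is C_P = L/π = 4/(3*π), achieved by sin(3*π/4·x).
This is the k = 5 harmonic; the ratio L/(kπ) is strictly less than C_P = L/π, consistent with the sharp inequality ||u||_L² ≤ C_P ||u'||_L².


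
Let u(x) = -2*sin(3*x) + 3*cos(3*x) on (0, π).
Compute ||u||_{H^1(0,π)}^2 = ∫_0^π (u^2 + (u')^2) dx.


||u||_{H^1(0,π)}^2 = 65*π

u'(x) = -9*sin(3*x) - 6*cos(3*x).
Expand u² and (u')² and integrate term by term on (0, π), using: for integers n ≥ 1, ∫_0^π sin²(nx) dx = ∫_0^π cos²(nx) dx = π/2; for n ≠ n', ∫_0^π sin(nx)sin(n'x) dx = ∫_0^π cos(nx)cos(n'x) dx = 0; and by product-to-sum, ∫_0^π sin(nx)cos(n'x) dx = ½∫_0^π [sin((n+n')x) + sin((n−n')x)] dx, which is 0 when n+n' is even and 2n/(n²−n'²) when n+n' is odd (it need not vanish on (0, π)).
  u² squared terms: (-2)²·∫sin(3x)² dx = 4·π/2 = 2*π;  (3)²·∫cos(3x)² dx = 9·π/2 = 9*π/2.
  u² cross terms: 2·(-2)·(3)·∫sin(3x)·cos(3x) dx = -12·(0) = 0.
  So ∫_0^π u² dx = 2*π + 9*π/2 + 0 = 13*π/2.
  (u')² squared terms: (-9)²·∫sin(3x)² dx = 81·π/2 = 81*π/2;  (-6)²·∫cos(3x)² dx = 36·π/2 = 18*π.
  (u')² cross terms: 2·(-9)·(-6)·∫sin(3x)·cos(3x) dx = 108·(0) = 0.
  So ∫_0^π (u')² dx = 81*π/2 + 18*π + 0 = 117*π/2.
||u||_{H^1}^2 = (13*π/2) + (117*π/2) = 65*π.


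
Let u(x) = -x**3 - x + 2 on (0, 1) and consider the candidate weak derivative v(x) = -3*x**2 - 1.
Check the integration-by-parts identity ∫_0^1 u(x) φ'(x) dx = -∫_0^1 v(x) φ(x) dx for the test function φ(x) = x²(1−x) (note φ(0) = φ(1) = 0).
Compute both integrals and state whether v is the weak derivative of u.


LHS = 11/60, RHS = 11/60. Yes, v = u' weakly.

u(x) = -x**3 - x + 2, classical derivative u'(x) = -3*x**2 - 1.
φ(x) = x²(1−x), so φ'(x) = x*(2 - 3*x).
Note φ(0) = φ(1) = 0, so the boundary term u·φ vanishes.
LHS = ∫_0^1 u(x) φ'(x) dx = ∫_0^1 (3*x^5 - 2*x^4 + 3*x^3 - 8*x^2 + 4*x) dx. Term by term:
  ∫_0^1 3*x^5 dx = 1/2;  ∫_0^1 -2*x^4 dx = -2/5;  ∫_0^1 3*x^3 dx = 3/4;
  ∫_0^1 -8*x^2 dx = -8/3;  ∫_0^1 4*x dx = 2.
Sum: 1/2 − 2/5 + 3/4 − 8/3 + 2 = 11/60.
So LHS = 11/60.
∫_0^1 v(x) φ(x) dx = ∫_0^1 (3*x^5 - 3*x^4 + x^3 - x^2) dx. Term by term:
  ∫_0^1 3*x^5 dx = 1/2;  ∫_0^1 -3*x^4 dx = -3/5;  ∫_0^1 x^3 dx = 1/4;
  ∫_0^1 -x^2 dx = -1/3.
Sum: 1/2 − 3/5 + 1/4 − 1/3 = -11/60.
So RHS = -∫_0^1 v(x) φ(x) dx = 11/60.
LHS = RHS, so the identity holds for this test φ.
Moreover u is smooth here and v(x) = u'(x) = -3*x**2 - 1 pointwise, so the identity holds for every test function. Hence v is the weak derivative of u.


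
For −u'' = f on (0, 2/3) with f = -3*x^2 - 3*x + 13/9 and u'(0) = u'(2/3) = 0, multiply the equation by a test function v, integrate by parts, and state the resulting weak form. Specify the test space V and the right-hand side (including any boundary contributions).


V = H^1(0, 2/3) (no boundary constraint on v; u is determined up to an additive constant); weak form: ∫_0^2/3 u'v' dx = ∫_0^2/3 (-3*x^2 - 3*x + 13/9) v dx for all v ∈ V.

Multiply both sides by a test function v and integrate from 0 to 2/3:
  ∫_0^2/3 −u''(x) v(x) dx = ∫_0^2/3 f(x) v(x) dx.
Integrate the LHS by parts once:
  ∫_0^2/3 −u'' v dx = −[u'(x) v(x)]_0^2/3 + ∫_0^2/3 u'(x) v'(x) dx.
Thus ∫_0^2/3 u'(x) v'(x) dx = ∫_0^2/3 f(x) v(x) dx + [u'(x) v(x)]_0^2/3.
Choose V so that boundary terms are either known or forced to vanish.
u has homogeneous Neumann: u'(0) = u'(2/3) = 0. So [u' v]_0^2/3 = 0·v(2/3) − 0·v(0) = 0 for any v; take V = H^1(0, 2/3).
Weak formulation: find u (satisfying any essential BC) such that ∫_0^2/3 u'(x) v'(x) dx = ∫_0^2/3 f v dx for all v ∈ V (homogeneous Neumann, so boundary terms vanish).
Substituting f(x) = -3*x^2 - 3*x + 13/9, the right-hand side is ∫_0^2/3 (-3*x^2 - 3*x + 13/9) v dx.
Compatibility check (pure Neumann): taking v ≡ 1 ∈ V gives 0 = ∫_0^2/3 f dx + (0) − (0), i.e. ∫_0^2/3 f dx must equal u'(0) − u'(2/3) = 0. Indeed ∫_0^2/3 (-3*x^2 - 3*x + 13/9) dx = 0, so the data are compatible. The solution is then unique only up to an additive constant (fix it e.g. by requiring ∫_0^2/3 u dx = 0).


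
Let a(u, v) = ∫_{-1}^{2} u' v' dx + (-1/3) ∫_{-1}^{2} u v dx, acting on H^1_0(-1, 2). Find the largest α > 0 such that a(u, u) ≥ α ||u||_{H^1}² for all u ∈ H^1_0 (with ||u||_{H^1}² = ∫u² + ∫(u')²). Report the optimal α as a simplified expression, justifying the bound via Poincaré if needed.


α = (-3 + π^2)/(9 + π^2)

Coercivity of a(·,·) on H^1_0(-1, 2) means a(u, u) ≥ α ||u||_{H^1}² for every u ∈ H^1_0.
The interval has length L = 3, and Poincaré/coercivity depend only on L. Here a(u, u) = ∫(u')² + (-1/3)·∫u².
Here c = -1/3 < 0 with |c| < (π/L)² = π^2/9, so coercivity still holds. The condition a(u,u) ≥ α||u||_{H^1}² reads (1−α)∫(u')² ≥ (α−c)∫u². Any admissible α is ≤ 1 (rapidly oscillating u have ∫u²/∫(u')² → 0), and α = 1 would force 0 ≥ (1−c)∫u², impossible since c < 1; so 1−α > 0. By the sharp Poincaré inequality on H^1_0 of an interval of length L, ∫(u')² ≥ (π/L)²∫u² with equality for the first sine mode sin(π(x−x₀)/L) (x₀ the left endpoint), so the inequality holds for all u iff (1−α)(π/L)² ≥ α − c, i.e. α ≤ ((π/L)² + c)/((π/L)² + 1) = (1 + c(L/π)²)/(1 + (L/π)²). (Direct route, valid since c ≤ 0: Poincaré gives c∫u² ≥ c(L/π)²∫(u')², so a(u,u) ≥ (1 + c(L/π)²)∫(u')², while ||u||_{H^1}² ≤ (1 + (L/π)²)∫(u')²; dividing yields the same α.) With (π/L)² = π^2/9 and c = -1/3, the largest admissible constant is α = ((π/L)² + c)/((π/L)² + 1).
Simplifying, α = (-3 + π^2)/(9 + π^2).


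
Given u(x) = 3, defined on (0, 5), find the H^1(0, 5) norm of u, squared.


||u||_{H^1}^2 = 45

The H^1 norm (squared) on an interval (0, L) is
  ||u||_{H^1}^2 = ∫_0^L u(x)^2 dx + ∫_0^L u'(x)^2 dx.
Compute u'(x) = 0.
Then u(x)^2 = 9 and u'(x)^2 = 0.
Integrate each monomial from 0 to 5 using ∫_0^5 c·x^n dx = c·5^(n+1)/(n+1):
  ∫_0^5 u(x)^2 dx = ∫_0^5 (9) dx. Term by term:
    ∫_0^5 9 dx = 45.
  ∫_0^5 u'(x)^2 dx = ∫_0^5 (0) dx. Term by term:
    ∫_0^5 0 dx = 0.
Adding: ||u||_{H^1}^2 = 45 + 0 = 45.


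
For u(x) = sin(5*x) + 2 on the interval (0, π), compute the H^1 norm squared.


||u||_{H^1(0,π)}^2 = 8/5 + 17*π

u'(x) = 5*cos(5*x).
Expand u² and (u')² and integrate term by term on (0, π), using: for integers n ≥ 1, ∫_0^π sin²(nx) dx = ∫_0^π cos²(nx) dx = π/2; for n ≠ n', ∫_0^π sin(nx)sin(n'x) dx = ∫_0^π cos(nx)cos(n'x) dx = 0; and by product-to-sum, ∫_0^π sin(nx)cos(n'x) dx = ½∫_0^π [sin((n+n')x) + sin((n−n')x)] dx, which is 0 when n+n' is even and 2n/(n²−n'²) when n+n' is odd (it need not vanish on (0, π)). For the constant mode: ∫_0^π 1 dx = π, ∫_0^π cos(nx) dx = 0, ∫_0^π sin(nx) dx = (1−(−1)^n)/n.
  u² squared terms: (2)²·∫1 dx = 4·π = 4*π;  (1)²·∫sin(5x)² dx = 1·π/2 = π/2.
  u² cross terms: 2·(2)·(1)·∫1·sin(5x) dx = 4·(2/5) = 8/5.
  So ∫_0^π u² dx = 4*π + π/2 + 8/5 = 8/5 + 9*π/2.
  (u')² squared terms: (5)²·∫cos(5x)² dx = 25·π/2 = 25*π/2.
  So ∫_0^π (u')² dx = 25*π/2.
||u||_{H^1}^2 = (8/5 + 9*π/2) + (25*π/2) = 8/5 + 17*π.


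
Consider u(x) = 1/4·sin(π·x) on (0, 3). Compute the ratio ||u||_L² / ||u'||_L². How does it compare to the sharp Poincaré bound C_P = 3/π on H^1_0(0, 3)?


||u||_L² / ||u'||_L² = 1/π < C_P = 3/π.

u(x) = 1/4·sin(π·x), so u'(x) = π*cos(π*x)/4.
Writing u(x) = A·sin(kπx/L) with A = 1/4 and k = 3, use ∫_0^L sin²(kπx/L) dx = L/2 and ∫_0^L cos²(kπx/L) dx = L/2.
u² = 1/16·sin²(π·x) and (u')² = π^2/16·cos²(π·x), and each of sin², cos² integrates to L/2 = 3/2 over (0, 3).
∫_0^3 u² dx = 3/32, so ||u||_L² = sqrt(6)/8.
∫_0^3 (u')² dx = 3*π^2/32, so ||u'||_L² = sqrt(6)*π/8.
Ratio ||u||_L² / ||u'||_L² = 1/π.
Sharp Poincaré constant on H^1_0(0, 3) is C_P = L/π = 3/π, achieved by sin(π/3·x).
This is the k = 3 harmonic; the ratio L/(kπ) is strictly less than C_P = L/π, consistent with the sharp inequality ||u||_L² ≤ C_P ||u'||_L².


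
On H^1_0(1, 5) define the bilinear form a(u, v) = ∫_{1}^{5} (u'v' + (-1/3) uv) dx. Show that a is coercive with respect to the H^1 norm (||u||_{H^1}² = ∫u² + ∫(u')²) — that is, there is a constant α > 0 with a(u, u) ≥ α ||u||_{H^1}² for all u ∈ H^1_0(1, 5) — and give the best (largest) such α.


α = (-16/3 + π^2)/(π^2 + 16)

Coercivity of a(·,·) on H^1_0(1, 5) means a(u, u) ≥ α ||u||_{H^1}² for every u ∈ H^1_0.
The interval has length L = 4, and Poincaré/coercivity depend only on L. Here a(u, u) = ∫(u')² + (-1/3)·∫u².
Here c = -1/3 < 0 with |c| < (π/L)² = π^2/16, so coercivity still holds. The condition a(u,u) ≥ α||u||_{H^1}² reads (1−α)∫(u')² ≥ (α−c)∫u². Any admissible α is ≤ 1 (rapidly oscillating u have ∫u²/∫(u')² → 0), and α = 1 would force 0 ≥ (1−c)∫u², impossible since c < 1; so 1−α > 0. By the sharp Poincaré inequality on H^1_0 of an interval of length L, ∫(u')² ≥ (π/L)²∫u² with equality for the first sine mode sin(π(x−x₀)/L) (x₀ the left endpoint), so the inequality holds for all u iff (1−α)(π/L)² ≥ α − c, i.e. α ≤ ((π/L)² + c)/((π/L)² + 1) = (1 + c(L/π)²)/(1 + (L/π)²). (Direct route, valid since c ≤ 0: Poincaré gives c∫u² ≥ c(L/π)²∫(u')², so a(u,u) ≥ (1 + c(L/π)²)∫(u')², while ||u||_{H^1}² ≤ (1 + (L/π)²)∫(u')²; dividing yields the same α.) With (π/L)² = π^2/16 and c = -1/3, the largest admissible constant is α = ((π/L)² + c)/((π/L)² + 1).
Simplifying, α = (-16/3 + π^2)/(π^2 + 16).


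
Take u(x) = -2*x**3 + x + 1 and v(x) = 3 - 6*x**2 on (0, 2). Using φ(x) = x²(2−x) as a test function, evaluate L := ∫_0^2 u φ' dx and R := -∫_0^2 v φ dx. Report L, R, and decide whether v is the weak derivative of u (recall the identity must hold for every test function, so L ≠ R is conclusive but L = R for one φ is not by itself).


LHS = 172/15, RHS = 44/5. No, v is not the weak derivative of u.

u(x) = -2*x**3 + x + 1, classical derivative u'(x) = 1 - 6*x**2.
φ(x) = x²(2−x), so φ'(x) = x*(4 - 3*x).
Note φ(0) = φ(2) = 0, so the boundary term u·φ vanishes.
LHS = ∫_0^2 u(x) φ'(x) dx = ∫_0^2 (6*x^5 - 8*x^4 - 3*x^3 + x^2 + 4*x) dx. Term by term:
  ∫_0^2 6*x^5 dx = 64;  ∫_0^2 -8*x^4 dx = -256/5;  ∫_0^2 -3*x^3 dx = -12;
  ∫_0^2 x^2 dx = 8/3;  ∫_0^2 4*x dx = 8.
Sum: 64 − 256/5 − 12 + 8/3 + 8 = 172/15.
So LHS = 172/15.
∫_0^2 v(x) φ(x) dx = ∫_0^2 (6*x^5 - 12*x^4 - 3*x^3 + 6*x^2) dx. Term by term:
  ∫_0^2 6*x^5 dx = 64;  ∫_0^2 -12*x^4 dx = -384/5;  ∫_0^2 -3*x^3 dx = -12;
  ∫_0^2 6*x^2 dx = 16.
Sum: 64 − 384/5 − 12 + 16 = -44/5.
So RHS = -∫_0^2 v(x) φ(x) dx = 44/5.
LHS − RHS = 8/3 ≠ 0, so the identity fails.
(For a valid weak derivative the identity must hold for EVERY test function, in particular this one. The failure shows v is NOT the weak derivative of u.)
Correct weak derivative would be u'(x) = 1 - 6*x**2.


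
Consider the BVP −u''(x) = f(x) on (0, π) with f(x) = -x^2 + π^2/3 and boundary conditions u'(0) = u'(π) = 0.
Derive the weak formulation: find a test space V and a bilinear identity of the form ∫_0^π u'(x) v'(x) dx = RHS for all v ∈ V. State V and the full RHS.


V = H^1(0, π) (no boundary constraint on v; u is determined up to an additive constant); weak form: ∫_0^π u'v' dx = ∫_0^π (-x^2 + π^2/3) v dx for all v ∈ V.

Multiply both sides by a test function v and integrate from 0 to π:
  ∫_0^π −u''(x) v(x) dx = ∫_0^π f(x) v(x) dx.
Integrate the LHS by parts once:
  ∫_0^π −u'' v dx = −[u'(x) v(x)]_0^π + ∫_0^π u'(x) v'(x) dx.
Thus ∫_0^π u'(x) v'(x) dx = ∫_0^π f(x) v(x) dx + [u'(x) v(x)]_0^π.
Choose V so that boundary terms are either known or forced to vanish.
u has homogeneous Neumann: u'(0) = u'(π) = 0. So [u' v]_0^π = 0·v(π) − 0·v(0) = 0 for any v; take V = H^1(0, π).
Weak formulation: find u (satisfying any essential BC) such that ∫_0^π u'(x) v'(x) dx = ∫_0^π f v dx for all v ∈ V (homogeneous Neumann, so boundary terms vanish).
Substituting f(x) = -x^2 + π^2/3, the right-hand side is ∫_0^π (-x^2 + π^2/3) v dx.
Compatibility check (pure Neumann): taking v ≡ 1 ∈ V gives 0 = ∫_0^π f dx + (0) − (0), i.e. ∫_0^π f dx must equal u'(0) − u'(π) = 0. Indeed ∫_0^π (-x^2 + π^2/3) dx = 0, so the data are compatible. The solution is then unique only up to an additive constant (fix it e.g. by requiring ∫_0^π u dx = 0).


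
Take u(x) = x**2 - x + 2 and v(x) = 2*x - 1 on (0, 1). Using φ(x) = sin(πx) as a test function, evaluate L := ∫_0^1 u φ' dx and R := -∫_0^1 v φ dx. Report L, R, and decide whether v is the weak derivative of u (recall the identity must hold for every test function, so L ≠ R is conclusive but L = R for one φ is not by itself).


LHS = 0, RHS = 0. Yes, v = u' weakly.

u(x) = x**2 - x + 2, classical derivative u'(x) = 2*x - 1.
φ(x) = sin(πx), so φ'(x) = π*cos(π*x).
Note φ(0) = φ(1) = 0, so the boundary term u·φ vanishes.
LHS = ∫_0^1 u(x) φ'(x) dx = ∫_0^1 (π*x^2*cos(π*x) - π*x*cos(π*x) + 2*π*cos(π*x)) dx. Term by term:
  ∫_0^1 2*π*cos(π*x) dx = 0;  ∫_0^1 π*x^2*cos(π*x) dx = -2/π;  ∫_0^1 -π*x*cos(π*x) dx = 2/π.
Sum: 0 − 2/π + 2/π = 0.
So LHS = 0.
∫_0^1 v(x) φ(x) dx = ∫_0^1 (2*x*sin(π*x) - sin(π*x)) dx. Term by term:
  ∫_0^1 -sin(π*x) dx = -2/π;  ∫_0^1 2*x*sin(π*x) dx = 2/π.
Sum: -2/π + 2/π = 0.
So RHS = -∫_0^1 v(x) φ(x) dx = 0.
LHS = RHS, so the identity holds for this test φ.
Moreover u is smooth here and v(x) = u'(x) = 2*x - 1 pointwise, so the identity holds for every test function. Hence v is the weak derivative of u.


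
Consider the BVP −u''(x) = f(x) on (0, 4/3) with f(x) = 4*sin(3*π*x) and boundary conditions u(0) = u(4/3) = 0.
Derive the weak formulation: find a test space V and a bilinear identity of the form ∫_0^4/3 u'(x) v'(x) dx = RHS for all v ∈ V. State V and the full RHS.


V = H^1_0(0, 4/3) (so v(0) = v(4/3) = 0); weak form: ∫_0^4/3 u'v' dx = ∫_0^4/3 (4*sin(3*π*x)) v dx for all v ∈ V.

Multiply both sides by a test function v and integrate from 0 to 4/3:
  ∫_0^4/3 −u''(x) v(x) dx = ∫_0^4/3 f(x) v(x) dx.
Integrate the LHS by parts once:
  ∫_0^4/3 −u'' v dx = −[u'(x) v(x)]_0^4/3 + ∫_0^4/3 u'(x) v'(x) dx.
Thus ∫_0^4/3 u'(x) v'(x) dx = ∫_0^4/3 f(x) v(x) dx + [u'(x) v(x)]_0^4/3.
Choose V so that boundary terms are either known or forced to vanish.
u is Dirichlet: u(0) = u(4/3) = 0. Let V = H^1_0(0, 4/3); then v(0) = v(4/3) = 0, and [u' v]_0^4/3 = 0.
Weak formulation: find u (satisfying any essential BC) such that ∫_0^4/3 u'(x) v'(x) dx = ∫_0^4/3 f v dx for all v ∈ V.
Substituting f(x) = 4*sin(3*π*x), the right-hand side is ∫_0^4/3 (4*sin(3*π*x)) v dx.


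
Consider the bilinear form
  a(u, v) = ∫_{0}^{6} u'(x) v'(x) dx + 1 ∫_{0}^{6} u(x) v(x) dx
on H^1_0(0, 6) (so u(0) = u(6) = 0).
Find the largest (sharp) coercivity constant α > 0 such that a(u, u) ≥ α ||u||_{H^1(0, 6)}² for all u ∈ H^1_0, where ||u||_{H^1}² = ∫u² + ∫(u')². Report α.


α = 1

Coercivity of a(·,·) on H^1_0(0, 6) means a(u, u) ≥ α ||u||_{H^1}² for every u ∈ H^1_0.
The interval has length L = 6, and Poincaré/coercivity depend only on L. Here a(u, u) = ∫(u')² + (1)·∫u².
Here c = 1 ≥ 1, so a(u,u) = ∫(u')² + c∫u² ≥ ∫(u')² + ∫u² = ||u||_{H^1}², i.e. α = 1 works. No larger α is possible: a(u,u) ≥ α||u||_{H^1}² means (1−α)∫(u')² ≥ (α−c)∫u², and for the modes u_n = sin(nπ(x−x₀)/L) (x₀ the left endpoint) one has ∫u_n²/∫(u_n')² = (L/(nπ))² → 0, so a(u_n,u_n)/||u_n||_{H^1}² → 1. Hence the optimal constant is α = 1.
Therefore α = 1.


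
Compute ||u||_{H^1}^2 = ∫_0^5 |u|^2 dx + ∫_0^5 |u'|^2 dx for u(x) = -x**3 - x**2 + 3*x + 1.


||u||_{H^1}^2 = 402725/21

The H^1 norm (squared) on an interval (0, L) is
  ||u||_{H^1}^2 = ∫_0^L u(x)^2 dx + ∫_0^L u'(x)^2 dx.
Compute u'(x) = -3*x**2 - 2*x + 3.
Then u(x)^2 = x**6 + 2*x**5 - 5*x**4 - 8*x**3 + 7*x**2 + 6*x + 1 and u'(x)^2 = 9*x**4 + 12*x**3 - 14*x**2 - 12*x + 9.
Integrate each monomial from 0 to 5 using ∫_0^5 c·x^n dx = c·5^(n+1)/(n+1):
  ∫_0^5 u(x)^2 dx = ∫_0^5 (x^6 + 2*x^5 - 5*x^4 - 8*x^3 + 7*x^2 + 6*x + 1) dx. Term by term:
    ∫_0^5 x^6 dx = 78125/7;  ∫_0^5 2*x^5 dx = 15625/3;  ∫_0^5 -5*x^4 dx = -3125;
    ∫_0^5 -8*x^3 dx = -1250;  ∫_0^5 7*x^2 dx = 875/3;  ∫_0^5 6*x dx = 75;
    ∫_0^5 1 dx = 5.
  Sum: 78125/7 + 15625/3 − 3125 − 1250 + 875/3 + 75 + 5 = 86560/7.
  ∫_0^5 u'(x)^2 dx = ∫_0^5 (9*x^4 + 12*x^3 - 14*x^2 - 12*x + 9) dx. Term by term:
    ∫_0^5 9*x^4 dx = 5625;  ∫_0^5 12*x^3 dx = 1875;  ∫_0^5 -14*x^2 dx = -1750/3;
    ∫_0^5 -12*x dx = -150;  ∫_0^5 9 dx = 45.
  Sum: 5625 + 1875 − 1750/3 − 150 + 45 = 20435/3.
Adding: ||u||_{H^1}^2 = 86560/7 + 20435/3 = 402725/21.


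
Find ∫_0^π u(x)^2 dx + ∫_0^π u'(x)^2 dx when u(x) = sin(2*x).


||u||_{H^1(0,π)}^2 = 5*π/2

u'(x) = 2*cos(2*x).
Expand u² and (u')² and integrate term by term on (0, π), using: for integers n ≥ 1, ∫_0^π sin²(nx) dx = ∫_0^π cos²(nx) dx = π/2; for n ≠ n', ∫_0^π sin(nx)sin(n'x) dx = ∫_0^π cos(nx)cos(n'x) dx = 0; and by product-to-sum, ∫_0^π sin(nx)cos(n'x) dx = ½∫_0^π [sin((n+n')x) + sin((n−n')x)] dx, which is 0 when n+n' is even and 2n/(n²−n'²) when n+n' is odd (it need not vanish on (0, π)).
  u² squared terms: (1)²·∫sin(2x)² dx = 1·π/2 = π/2.
  So ∫_0^π u² dx = π/2.
  (u')² squared terms: (2)²·∫cos(2x)² dx = 4·π/2 = 2*π.
  So ∫_0^π (u')² dx = 2*π.
||u||_{H^1}^2 = (π/2) + (2*π) = 5*π/2.


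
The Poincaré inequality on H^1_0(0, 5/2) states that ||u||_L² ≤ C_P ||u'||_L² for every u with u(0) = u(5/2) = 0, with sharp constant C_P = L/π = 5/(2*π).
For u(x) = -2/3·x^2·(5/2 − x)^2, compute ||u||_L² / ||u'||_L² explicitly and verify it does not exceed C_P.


||u||_L² / ||u'||_L² = 5*sqrt(3)/12 < C_P = 5/(2*π).

u(x) = -2/3·x^2·(5/2 − x)^2, so u'(x) = x*(-8*x^2 + 30*x - 25)/3.
u(x) = -2/3·x^2·(5/2 − x)^2 vanishes at x = 0 and x = 5/2, so u ∈ H^1_0(0, 5/2). Differentiate via the product rule and integrate the resulting polynomials term by term.
  ∫_0^5/2 u² dx = ∫_0^5/2 (4*x^8/9 - 40*x^7/9 + 50*x^6/3 - 250*x^5/9 + 625*x^4/36) dx. Term by term:
    ∫_0^5/2 4*x^8/9 dx = 1953125/10368;  ∫_0^5/2 -40*x^7/9 dx = -1953125/2304;  ∫_0^5/2 50*x^6/3 dx = 1953125/1344;
    ∫_0^5/2 -250*x^5/9 dx = -1953125/1728;  ∫_0^5/2 625*x^4/36 dx = 390625/1152.
  Sum: 1953125/10368 − 1953125/2304 + 1953125/1344 − 1953125/1728 + 390625/1152 = 390625/145152.
  ∫_0^5/2 (u')² dx = ∫_0^5/2 (64*x^6/9 - 160*x^5/3 + 1300*x^4/9 - 500*x^3/3 + 625*x^2/9) dx. Term by term:
    ∫_0^5/2 64*x^6/9 dx = 78125/126;  ∫_0^5/2 -160*x^5/3 dx = -78125/36;  ∫_0^5/2 1300*x^4/9 dx = 203125/72;
    ∫_0^5/2 -500*x^3/3 dx = -78125/48;  ∫_0^5/2 625*x^2/9 dx = 78125/216.
  Sum: 78125/126 − 78125/36 + 203125/72 − 78125/48 + 78125/216 = 15625/3024.
∫_0^5/2 u² dx = 390625/145152, so ||u||_L² = 625*sqrt(7)/1008.
∫_0^5/2 (u')² dx = 15625/3024, so ||u'||_L² = 125*sqrt(21)/252.
Ratio ||u||_L² / ||u'||_L² = 5*sqrt(3)/12.
Sharp Poincaré constant on H^1_0(0, 5/2) is C_P = L/π = 5/(2*π), achieved by sin(2*π/5·x).
A polynomial bump cannot attain the sharp Poincaré constant (only the first sine eigenfunction does), so the ratio is strictly less than C_P, consistent with ||u||_L² ≤ C_P ||u'||_L².


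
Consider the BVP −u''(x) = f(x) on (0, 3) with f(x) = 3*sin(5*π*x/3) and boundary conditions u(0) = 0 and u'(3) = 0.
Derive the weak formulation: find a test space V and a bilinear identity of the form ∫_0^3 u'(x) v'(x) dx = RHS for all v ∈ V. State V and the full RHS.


V = {v ∈ H^1(0, 3) : v(0) = 0} (test functions vanish at x = 0 where u is specified); weak form: ∫_0^3 u'v' dx = ∫_0^3 (3*sin(5*π*x/3)) v dx for all v ∈ V.

Multiply both sides by a test function v and integrate from 0 to 3:
  ∫_0^3 −u''(x) v(x) dx = ∫_0^3 f(x) v(x) dx.
Integrate the LHS by parts once:
  ∫_0^3 −u'' v dx = −[u'(x) v(x)]_0^3 + ∫_0^3 u'(x) v'(x) dx.
Thus ∫_0^3 u'(x) v'(x) dx = ∫_0^3 f(x) v(x) dx + [u'(x) v(x)]_0^3.
Choose V so that boundary terms are either known or forced to vanish.
Mixed BC: u(0) = 0 (Dirichlet) and u'(3) = 0 (Neumann). Define V = {v ∈ H^1(0, 3) : v(0) = 0}. Then [u' v]_0^3 = u'(3)·v(3) − u'(0)·0 = 0.
Weak formulation: find u (satisfying any essential BC) such that ∫_0^3 u'(x) v'(x) dx = ∫_0^3 f v dx for all v ∈ V (Dirichlet at 0 absorbed into V; the Neumann datum at x = 3 is zero, so no boundary term remains).
Substituting f(x) = 3*sin(5*π*x/3), the right-hand side is ∫_0^3 (3*sin(5*π*x/3)) v dx.


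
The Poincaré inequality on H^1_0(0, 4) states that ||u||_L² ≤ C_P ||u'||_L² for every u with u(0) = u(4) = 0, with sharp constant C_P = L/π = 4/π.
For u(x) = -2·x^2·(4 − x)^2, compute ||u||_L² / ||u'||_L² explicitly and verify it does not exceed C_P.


||u||_L² / ||u'||_L² = 2*sqrt(3)/3 < C_P = 4/π.

u(x) = -2·x^2·(4 − x)^2, so u'(x) = 8*x*(-x^2 + 6*x - 8).
u(x) = -2·x^2·(4 − x)^2 vanishes at x = 0 and x = 4, so u ∈ H^1_0(0, 4). Differentiate via the product rule and integrate the resulting polynomials term by term.
  ∫_0^4 u² dx = ∫_0^4 (4*x^8 - 64*x^7 + 384*x^6 - 1024*x^5 + 1024*x^4) dx. Term by term:
    ∫_0^4 4*x^8 dx = 1048576/9;  ∫_0^4 -64*x^7 dx = -524288;  ∫_0^4 384*x^6 dx = 6291456/7;
    ∫_0^4 -1024*x^5 dx = -2097152/3;  ∫_0^4 1024*x^4 dx = 1048576/5.
  Sum: 1048576/9 − 524288 + 6291456/7 − 2097152/3 + 1048576/5 = 524288/315.
  ∫_0^4 (u')² dx = ∫_0^4 (64*x^6 - 768*x^5 + 3328*x^4 - 6144*x^3 + 4096*x^2) dx. Term by term:
    ∫_0^4 64*x^6 dx = 1048576/7;  ∫_0^4 -768*x^5 dx = -524288;  ∫_0^4 3328*x^4 dx = 3407872/5;
    ∫_0^4 -6144*x^3 dx = -393216;  ∫_0^4 4096*x^2 dx = 262144/3.
  Sum: 1048576/7 − 524288 + 3407872/5 − 393216 + 262144/3 = 131072/105.
∫_0^4 u² dx = 524288/315, so ||u||_L² = 512*sqrt(70)/105.
∫_0^4 (u')² dx = 131072/105, so ||u'||_L² = 256*sqrt(210)/105.
Ratio ||u||_L² / ||u'||_L² = 2*sqrt(3)/3.
Sharp Poincaré constant on H^1_0(0, 4) is C_P = L/π = 4/π, achieved by sin(π/4·x).
A polynomial bump cannot attain the sharp Poincaré constant (only the first sine eigenfunction does), so the ratio is strictly less than C_P, consistent with ||u||_L² ≤ C_P ||u'||_L².


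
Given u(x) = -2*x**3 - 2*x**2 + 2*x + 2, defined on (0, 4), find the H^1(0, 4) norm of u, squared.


||u||_{H^1}^2 = 2429408/105

The H^1 norm (squared) on an interval (0, L) is
  ||u||_{H^1}^2 = ∫_0^L u(x)^2 dx + ∫_0^L u'(x)^2 dx.
Compute u'(x) = -6*x**2 - 4*x + 2.
Then u(x)^2 = 4*x**6 + 8*x**5 - 4*x**4 - 16*x**3 - 4*x**2 + 8*x + 4 and u'(x)^2 = 36*x**4 + 48*x**3 - 8*x**2 - 16*x + 4.
Integrate each monomial from 0 to 4 using ∫_0^4 c·x^n dx = c·4^(n+1)/(n+1):
  ∫_0^4 u(x)^2 dx = ∫_0^4 (4*x^6 + 8*x^5 - 4*x^4 - 16*x^3 - 4*x^2 + 8*x + 4) dx. Term by term:
    ∫_0^4 4*x^6 dx = 65536/7;  ∫_0^4 8*x^5 dx = 16384/3;  ∫_0^4 -4*x^4 dx = -4096/5;
    ∫_0^4 -16*x^3 dx = -1024;  ∫_0^4 -4*x^2 dx = -256/3;  ∫_0^4 8*x dx = 64;
    ∫_0^4 4 dx = 16.
  Sum: 65536/7 + 16384/3 − 4096/5 − 1024 − 256/3 + 64 + 16 = 454128/35.
  ∫_0^4 u'(x)^2 dx = ∫_0^4 (36*x^4 + 48*x^3 - 8*x^2 - 16*x + 4) dx. Term by term:
    ∫_0^4 36*x^4 dx = 36864/5;  ∫_0^4 48*x^3 dx = 3072;  ∫_0^4 -8*x^2 dx = -512/3;
    ∫_0^4 -16*x dx = -128;  ∫_0^4 4 dx = 16.
  Sum: 36864/5 + 3072 − 512/3 − 128 + 16 = 152432/15.
Adding: ||u||_{H^1}^2 = 454128/35 + 152432/15 = 2429408/105.


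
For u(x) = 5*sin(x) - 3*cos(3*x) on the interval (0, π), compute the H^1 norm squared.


||u||_{H^1(0,π)}^2 = 70*π

u'(x) = 9*sin(3*x) + 5*cos(x).
Expand u² and (u')² and integrate term by term on (0, π), using: for integers n ≥ 1, ∫_0^π sin²(nx) dx = ∫_0^π cos²(nx) dx = π/2; for n ≠ n', ∫_0^π sin(nx)sin(n'x) dx = ∫_0^π cos(nx)cos(n'x) dx = 0; and by product-to-sum, ∫_0^π sin(nx)cos(n'x) dx = ½∫_0^π [sin((n+n')x) + sin((n−n')x)] dx, which is 0 when n+n' is even and 2n/(n²−n'²) when n+n' is odd (it need not vanish on (0, π)).
  u² squared terms: (-3)²·∫cos(3x)² dx = 9·π/2 = 9*π/2;  (5)²·∫sin(x)² dx = 25·π/2 = 25*π/2.
  u² cross terms: 2·(-3)·(5)·∫cos(3x)·sin(x) dx = -30·(0) = 0.
  So ∫_0^π u² dx = 9*π/2 + 25*π/2 + 0 = 17*π.
  (u')² squared terms: (5)²·∫cos(x)² dx = 25·π/2 = 25*π/2;  (9)²·∫sin(3x)² dx = 81·π/2 = 81*π/2.
  (u')² cross terms: 2·(5)·(9)·∫cos(x)·sin(3x) dx = 90·(0) = 0.
  So ∫_0^π (u')² dx = 25*π/2 + 81*π/2 + 0 = 53*π.
||u||_{H^1}^2 = (17*π) + (53*π) = 70*π.


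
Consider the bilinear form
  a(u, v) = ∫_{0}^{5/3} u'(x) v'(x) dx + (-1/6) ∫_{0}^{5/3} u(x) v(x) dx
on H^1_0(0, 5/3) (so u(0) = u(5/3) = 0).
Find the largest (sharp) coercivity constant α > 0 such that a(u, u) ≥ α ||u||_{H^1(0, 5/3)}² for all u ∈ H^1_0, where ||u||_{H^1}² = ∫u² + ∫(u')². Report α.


α = (-25 + 54*π^2)/(6*(25 + 9*π^2))

Coercivity of a(·,·) on H^1_0(0, 5/3) means a(u, u) ≥ α ||u||_{H^1}² for every u ∈ H^1_0.
The interval has length L = 5/3, and Poincaré/coercivity depend only on L. Here a(u, u) = ∫(u')² + (-1/6)·∫u².
Here c = -1/6 < 0 with |c| < (π/L)² = 9*π^2/25, so coercivity still holds. The condition a(u,u) ≥ α||u||_{H^1}² reads (1−α)∫(u')² ≥ (α−c)∫u². Any admissible α is ≤ 1 (rapidly oscillating u have ∫u²/∫(u')² → 0), and α = 1 would force 0 ≥ (1−c)∫u², impossible since c < 1; so 1−α > 0. By the sharp Poincaré inequality on H^1_0 of an interval of length L, ∫(u')² ≥ (π/L)²∫u² with equality for the first sine mode sin(π(x−x₀)/L) (x₀ the left endpoint), so the inequality holds for all u iff (1−α)(π/L)² ≥ α − c, i.e. α ≤ ((π/L)² + c)/((π/L)² + 1) = (1 + c(L/π)²)/(1 + (L/π)²). (Direct route, valid since c ≤ 0: Poincaré gives c∫u² ≥ c(L/π)²∫(u')², so a(u,u) ≥ (1 + c(L/π)²)∫(u')², while ||u||_{H^1}² ≤ (1 + (L/π)²)∫(u')²; dividing yields the same α.) With (π/L)² = 9*π^2/25 and c = -1/6, the largest admissible constant is α = ((π/L)² + c)/((π/L)² + 1).
Simplifying, α = (-25 + 54*π^2)/(6*(25 + 9*π^2)).


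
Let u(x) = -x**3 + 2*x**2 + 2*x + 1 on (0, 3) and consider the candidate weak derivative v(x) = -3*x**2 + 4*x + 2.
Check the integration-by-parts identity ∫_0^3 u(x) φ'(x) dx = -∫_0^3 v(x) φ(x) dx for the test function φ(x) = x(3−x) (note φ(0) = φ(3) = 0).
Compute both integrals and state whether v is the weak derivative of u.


LHS = 9/20, RHS = 9/20. Yes, v = u' weakly.

u(x) = -x**3 + 2*x**2 + 2*x + 1, classical derivative u'(x) = -3*x**2 + 4*x + 2.
φ(x) = x(3−x), so φ'(x) = 3 - 2*x.
Note φ(0) = φ(3) = 0, so the boundary term u·φ vanishes.
LHS = ∫_0^3 u(x) φ'(x) dx = ∫_0^3 (2*x^4 - 7*x^3 + 2*x^2 + 4*x + 3) dx. Term by term:
  ∫_0^3 2*x^4 dx = 486/5;  ∫_0^3 -7*x^3 dx = -567/4;  ∫_0^3 2*x^2 dx = 18;
  ∫_0^3 4*x dx = 18;  ∫_0^3 3 dx = 9.
Sum: 486/5 − 567/4 + 18 + 18 + 9 = 9/20.
So LHS = 9/20.
∫_0^3 v(x) φ(x) dx = ∫_0^3 (3*x^4 - 13*x^3 + 10*x^2 + 6*x) dx. Term by term:
  ∫_0^3 3*x^4 dx = 729/5;  ∫_0^3 -13*x^3 dx = -1053/4;  ∫_0^3 10*x^2 dx = 90;
  ∫_0^3 6*x dx = 27.
Sum: 729/5 − 1053/4 + 90 + 27 = -9/20.
So RHS = -∫_0^3 v(x) φ(x) dx = 9/20.
LHS = RHS, so the identity holds for this test φ.
Moreover u is smooth here and v(x) = u'(x) = -3*x**2 + 4*x + 2 pointwise, so the identity holds for every test function. Hence v is the weak derivative of u.


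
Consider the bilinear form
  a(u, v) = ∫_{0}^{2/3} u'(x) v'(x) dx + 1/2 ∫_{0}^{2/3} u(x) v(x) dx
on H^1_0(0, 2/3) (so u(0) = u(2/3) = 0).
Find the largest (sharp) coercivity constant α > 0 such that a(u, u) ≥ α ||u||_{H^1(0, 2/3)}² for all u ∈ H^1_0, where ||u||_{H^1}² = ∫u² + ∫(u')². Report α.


α = (2 + 9*π^2)/(4 + 9*π^2)

Coercivity of a(·,·) on H^1_0(0, 2/3) means a(u, u) ≥ α ||u||_{H^1}² for every u ∈ H^1_0.
The interval has length L = 2/3, and Poincaré/coercivity depend only on L. Here a(u, u) = ∫(u')² + (1/2)·∫u².
Here 0 < c = 1/2 < 1. The condition a(u,u) ≥ α||u||_{H^1}² reads (1−α)∫(u')² ≥ (α−c)∫u². Any admissible α is ≤ 1 (rapidly oscillating u have ∫u²/∫(u')² → 0), and α = 1 would force 0 ≥ (1−c)∫u², impossible since c < 1; so 1−α > 0. By the sharp Poincaré inequality on H^1_0 of an interval of length L, ∫(u')² ≥ (π/L)²∫u² with equality for the first sine mode sin(π(x−x₀)/L) (x₀ the left endpoint), so the inequality holds for all u iff (1−α)(π/L)² ≥ α − c, i.e. α ≤ ((π/L)² + c)/((π/L)² + 1) = (1 + c(L/π)²)/(1 + (L/π)²). With (π/L)² = 9*π^2/4 and c = 1/2, the largest admissible constant is α = ((π/L)² + c)/((π/L)² + 1).
Simplifying, α = (2 + 9*π^2)/(4 + 9*π^2).


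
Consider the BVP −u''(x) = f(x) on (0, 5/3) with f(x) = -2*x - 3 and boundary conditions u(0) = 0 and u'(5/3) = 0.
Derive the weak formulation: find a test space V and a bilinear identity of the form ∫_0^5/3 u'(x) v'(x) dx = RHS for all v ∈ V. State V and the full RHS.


V = {v ∈ H^1(0, 5/3) : v(0) = 0} (test functions vanish at x = 0 where u is specified); weak form: ∫_0^5/3 u'v' dx = ∫_0^5/3 (-2*x - 3) v dx for all v ∈ V.

Multiply both sides by a test function v and integrate from 0 to 5/3:
  ∫_0^5/3 −u''(x) v(x) dx = ∫_0^5/3 f(x) v(x) dx.
Integrate the LHS by parts once:
  ∫_0^5/3 −u'' v dx = −[u'(x) v(x)]_0^5/3 + ∫_0^5/3 u'(x) v'(x) dx.
Thus ∫_0^5/3 u'(x) v'(x) dx = ∫_0^5/3 f(x) v(x) dx + [u'(x) v(x)]_0^5/3.
Choose V so that boundary terms are either known or forced to vanish.
Mixed BC: u(0) = 0 (Dirichlet) and u'(5/3) = 0 (Neumann). Define V = {v ∈ H^1(0, 5/3) : v(0) = 0}. Then [u' v]_0^5/3 = u'(5/3)·v(5/3) − u'(0)·0 = 0.
Weak formulation: find u (satisfying any essential BC) such that ∫_0^5/3 u'(x) v'(x) dx = ∫_0^5/3 f v dx for all v ∈ V (Dirichlet at 0 absorbed into V; the Neumann datum at x = 5/3 is zero, so no boundary term remains).
Substituting f(x) = -2*x - 3, the right-hand side is ∫_0^5/3 (-2*x - 3) v dx.


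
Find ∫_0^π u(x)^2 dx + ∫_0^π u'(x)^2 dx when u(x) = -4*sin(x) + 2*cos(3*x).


||u||_{H^1(0,π)}^2 = 36*π

u'(x) = -6*sin(3*x) - 4*cos(x).
Expand u² and (u')² and integrate term by term on (0, π), using: for integers n ≥ 1, ∫_0^π sin²(nx) dx = ∫_0^π cos²(nx) dx = π/2; for n ≠ n', ∫_0^π sin(nx)sin(n'x) dx = ∫_0^π cos(nx)cos(n'x) dx = 0; and by product-to-sum, ∫_0^π sin(nx)cos(n'x) dx = ½∫_0^π [sin((n+n')x) + sin((n−n')x)] dx, which is 0 when n+n' is even and 2n/(n²−n'²) when n+n' is odd (it need not vanish on (0, π)).
  u² squared terms: (-4)²·∫sin(x)² dx = 16·π/2 = 8*π;  (2)²·∫cos(3x)² dx = 4·π/2 = 2*π.
  u² cross terms: 2·(-4)·(2)·∫sin(x)·cos(3x) dx = -16·(0) = 0.
  So ∫_0^π u² dx = 8*π + 2*π + 0 = 10*π.
  (u')² squared terms: (-6)²·∫sin(3x)² dx = 36·π/2 = 18*π;  (-4)²·∫cos(x)² dx = 16·π/2 = 8*π.
  (u')² cross terms: 2·(-6)·(-4)·∫sin(3x)·cos(x) dx = 48·(0) = 0.
  So ∫_0^π (u')² dx = 18*π + 8*π + 0 = 26*π.
||u||_{H^1}^2 = (10*π) + (26*π) = 36*π.


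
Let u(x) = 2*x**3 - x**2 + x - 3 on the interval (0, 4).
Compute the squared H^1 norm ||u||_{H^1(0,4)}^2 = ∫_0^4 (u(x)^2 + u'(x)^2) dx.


||u||_{H^1}^2 = 456648/35

The H^1 norm (squared) on an interval (0, L) is
  ||u||_{H^1}^2 = ∫_0^L u(x)^2 dx + ∫_0^L u'(x)^2 dx.
Compute u'(x) = 6*x**2 - 2*x + 1.
Then u(x)^2 = 4*x**6 - 4*x**5 + 5*x**4 - 14*x**3 + 7*x**2 - 6*x + 9 and u'(x)^2 = 36*x**4 - 24*x**3 + 16*x**2 - 4*x + 1.
Integrate each monomial from 0 to 4 using ∫_0^4 c·x^n dx = c·4^(n+1)/(n+1):
  ∫_0^4 u(x)^2 dx = ∫_0^4 (4*x^6 - 4*x^5 + 5*x^4 - 14*x^3 + 7*x^2 - 6*x + 9) dx. Term by term:
    ∫_0^4 4*x^6 dx = 65536/7;  ∫_0^4 -4*x^5 dx = -8192/3;  ∫_0^4 5*x^4 dx = 1024;
    ∫_0^4 -14*x^3 dx = -896;  ∫_0^4 7*x^2 dx = 448/3;  ∫_0^4 -6*x dx = -48;
    ∫_0^4 9 dx = 36.
  Sum: 65536/7 − 8192/3 + 1024 − 896 + 448/3 − 48 + 36 = 144836/21.
  ∫_0^4 u'(x)^2 dx = ∫_0^4 (36*x^4 - 24*x^3 + 16*x^2 - 4*x + 1) dx. Term by term:
    ∫_0^4 36*x^4 dx = 36864/5;  ∫_0^4 -24*x^3 dx = -1536;  ∫_0^4 16*x^2 dx = 1024/3;
    ∫_0^4 -4*x dx = -32;  ∫_0^4 1 dx = 4.
  Sum: 36864/5 − 1536 + 1024/3 − 32 + 4 = 92252/15.
Adding: ||u||_{H^1}^2 = 144836/21 + 92252/15 = 456648/35.
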